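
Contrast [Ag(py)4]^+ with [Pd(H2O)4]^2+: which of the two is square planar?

[Pd(H2O)4]^2+

For [Ag(py)4]^+: Ligand charges: pyridine is neutral. With an overall charge of +1 the silver centre must be in the +1 oxidation state. Group 11 minus oxidation state 1 gives a d¹⁰ configuration. A d¹⁰ ion has no crystal-field stabilisation preference between square planar and tetrahedral, so four ligands adopt the sterically favoured tetrahedral geometry. → tetrahedral.
For [Pd(H2O)4]^2+: Summing ligand charges against the +2 overall charge gives an oxidation state of +2 for palladium. Pd sits in group 10, so the d-electron count is 10 − 2 = 8. A 4d d⁸ ion has a large crystal-field splitting; square planar leaves the high-energy d_{x²−y²} orbital empty and maximises CFSE. → square planar.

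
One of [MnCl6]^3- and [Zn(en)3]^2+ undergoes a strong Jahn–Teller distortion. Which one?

[MnCl6]^3-: Ligand charges: each chloride is −1. With an overall charge of −3 the manganese centre must be in the +3 oxidation state. Mn sits in group 7, so the d-electron count is 7 − 3 = 4. Chloride is a weak-field ligand for a first-row metal, so the complex is high-spin. The t₂g³e_g¹ (high-spin) configuration has an unevenly filled e_g set; the Jahn–Teller theorem predicts a tetragonal distortion (typically axial elongation) to lift the degeneracy.
[Zn(en)3]^2+: Ethylenediamine is neutral; balancing the +2 overall charge requires Zn(II). Zinc is a group-12 element; Zn(II) is therefore d¹⁰. The d¹⁰ configuration leaves the e_g set evenly filled (or empty) — no strong Jahn–Teller driving force.

[MnCl6]^3-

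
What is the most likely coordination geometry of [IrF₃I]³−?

square planar

Ligand charges: each fluoride is −1; each iodide is −1. With an overall charge of −3 the iridium centre must be in the +1 oxidation state.
Group 9 minus oxidation state 1 gives a d⁸ configuration.
With 4 monodentate ligands the coordination number is 4.
A 5d d⁸ ion has a large crystal-field splitting; square planar leaves the high-energy d_{x²−y²} orbital empty and maximises CFSE.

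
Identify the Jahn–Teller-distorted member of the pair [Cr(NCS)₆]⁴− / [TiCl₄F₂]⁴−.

[Cr(NCS)₆]⁴−

[Cr(NCS)₆]⁴−: Summing ligand charges against the −4 overall charge gives an oxidation state of +2 for chromium. Cr sits in group 6, so the d-electron count is 6 − 2 = 4. Isothiocyanate is a weak-field ligand for a first-row metal, so the complex is high-spin. The t₂g³e_g¹ (high-spin) configuration has an unevenly filled e_g set; the Jahn–Teller theorem predicts a tetragonal distortion (typically axial elongation) to lift the degeneracy.
[TiCl₄F₂]⁴−: Each chloride is −1; each fluoride is −1; balancing the −4 overall charge requires Ti(II). Ti sits in group 4, so the d-electron count is 4 − 2 = 2. The d² configuration leaves the e_g set evenly filled (or empty) — no strong Jahn–Teller driving force.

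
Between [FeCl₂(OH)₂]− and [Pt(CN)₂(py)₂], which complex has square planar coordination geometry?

[Pt(CN)₂(py)₂]

For [FeCl₂(OH)₂]−: Summing ligand charges against the −1 overall charge gives an oxidation state of +3 for iron. Fe sits in group 8, so the d-electron count is 8 − 3 = 5. A high-spin d⁵ ion has zero CFSE in either geometry, so four ligands adopt the sterically favoured tetrahedral geometry. → tetrahedral.
For [Pt(CN)₂(py)₂]: Summing ligand charges against the 0 overall charge gives an oxidation state of +2 for platinum. Pt sits in group 10, so the d-electron count is 10 − 2 = 8. A 5d d⁸ ion has a large crystal-field splitting; square planar leaves the high-energy d_{x²−y²} orbital empty and maximises CFSE. → square planar.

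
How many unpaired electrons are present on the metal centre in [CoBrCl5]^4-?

3

Each bromide is −1; each chloride is −1; balancing the −4 overall charge requires Co(II).
Group 9 minus oxidation state 2 gives a d⁷ configuration.
The spin state decides the count: Bromide and chloride are weak-field ligands for a first-row metal, so the complex is high-spin.
An octahedral high-spin d⁷ ion is t₂g⁵e_g², giving 3 unpaired electrons.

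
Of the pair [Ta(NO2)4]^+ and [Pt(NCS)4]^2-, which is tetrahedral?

For [Ta(NO2)4]^+: Ligand charges: each nitro (N-bound nitrite) is −1. With an overall charge of +1 the tantalum centre must be in the +5 oxidation state. Group 5 minus oxidation state 5 gives a d⁰ configuration. A d⁰ ion has no crystal-field stabilisation preference between square planar and tetrahedral, so four ligands adopt the sterically favoured tetrahedral geometry. → tetrahedral.
For [Pt(NCS)4]^2-: Each isothiocyanate is −1; balancing the −2 overall charge requires Pt(II). Platinum is a group-10 element; Pt(II) is therefore d⁸. A 5d d⁸ ion has a large crystal-field splitting; square planar leaves the high-energy d_{x²−y²} orbital empty and maximises CFSE. → square planar.

[Ta(NO2)4]^+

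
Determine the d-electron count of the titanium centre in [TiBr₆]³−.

Ligand charges: each bromide is −1. With an overall charge of −3 the titanium centre must be in the +3 oxidation state.
Titanium is a group-4 element; Ti(III) is therefore d¹.

d1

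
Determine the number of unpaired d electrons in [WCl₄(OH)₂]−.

Ligand charges: each chloride is −1; each hydroxide is −1. With an overall charge of −1 the tungsten centre must be in the +5 oxidation state.
Tungsten is a group-6 element; W(V) is therefore d¹.
In an octahedral field the d¹ configuration is t₂g¹e_g⁰ (only one arrangement possible), giving 1 unpaired electron.

1 unpaired electron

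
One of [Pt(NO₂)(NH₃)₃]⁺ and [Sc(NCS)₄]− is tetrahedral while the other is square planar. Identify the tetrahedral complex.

For [Pt(NO₂)(NH₃)₃]⁺: Ligand charges: each nitro (N-bound nitrite) is −1; ammonia is neutral. With an overall charge of +1 the platinum centre must be in the +2 oxidation state. Pt sits in group 10, so the d-electron count is 10 − 2 = 8. A 5d d⁸ ion has a large crystal-field splitting; square planar leaves the high-energy d_{x²−y²} orbital empty and maximises CFSE. → square planar.
For [Sc(NCS)₄]−: Each isothiocyanate is −1; balancing the −1 overall charge requires Sc(III). Group 3 minus oxidation state 3 gives a d⁰ configuration. A d⁰ ion has no crystal-field stabilisation preference between square planar and tetrahedral, so four ligands adopt the sterically favoured tetrahedral geometry. → tetrahedral.

[Sc(NCS)₄]−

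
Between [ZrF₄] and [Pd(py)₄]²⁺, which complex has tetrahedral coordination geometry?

[ZrF₄]

For [ZrF₄]: Each fluoride is −1; balancing the 0 overall charge requires Zr(IV). Zr sits in group 4, so the d-electron count is 4 − 4 = 0. A d⁰ ion has no crystal-field stabilisation preference between square planar and tetrahedral, so four ligands adopt the sterically favoured tetrahedral geometry. → tetrahedral.
For [Pd(py)₄]²⁺: Summing ligand charges against the +2 overall charge gives an oxidation state of +2 for palladium. Pd sits in group 10, so the d-electron count is 10 − 2 = 8. A 4d d⁸ ion has a large crystal-field splitting; square planar leaves the high-energy d_{x²−y²} orbital empty and maximises CFSE. → square planar.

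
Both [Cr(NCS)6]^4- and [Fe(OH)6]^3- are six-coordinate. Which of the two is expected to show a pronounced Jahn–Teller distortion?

[Cr(NCS)6]^4-: Ligand charges: each isothiocyanate is −1. With an overall charge of −4 the chromium centre must be in the +2 oxidation state. Cr sits in group 6, so the d-electron count is 6 − 2 = 4. Isothiocyanate is a weak-field ligand for a first-row metal, so the complex is high-spin. The t₂g³e_g¹ (high-spin) configuration has an unevenly filled e_g set; the Jahn–Teller theorem predicts a tetragonal distortion (typically axial elongation) to lift the degeneracy.
[Fe(OH)6]^3-: Summing ligand charges against the −3 overall charge gives an oxidation state of +3 for iron. Iron is a group-8 element; Fe(III) is therefore d⁵. Hydroxide is a weak-field ligand for a first-row metal, so the complex is high-spin. The d⁵ configuration leaves the e_g set evenly filled (or empty) — no strong Jahn–Teller driving force.

[Cr(NCS)6]^4-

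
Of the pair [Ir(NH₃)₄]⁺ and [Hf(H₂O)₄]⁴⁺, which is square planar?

[Ir(NH₃)₄]⁺

For [Ir(NH₃)₄]⁺: Ammonia is neutral; balancing the +1 overall charge requires Ir(I). Ir sits in group 9, so the d-electron count is 9 − 1 = 8. A 5d d⁸ ion has a large crystal-field splitting; square planar leaves the high-energy d_{x²−y²} orbital empty and maximises CFSE. → square planar.
For [Hf(H₂O)₄]⁴⁺: Water is neutral; balancing the +4 overall charge requires Hf(IV). Hafnium is a group-4 element; Hf(IV) is therefore d⁰. A d⁰ ion has no crystal-field stabilisation preference between square planar and tetrahedral, so four ligands adopt the sterically favoured tetrahedral geometry. → tetrahedral.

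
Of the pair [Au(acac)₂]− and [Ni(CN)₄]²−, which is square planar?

[Ni(CN)₄]²−

For [Au(acac)₂]−: Ligand charges: each acetylacetonate is −1. With an overall charge of −1 the gold centre must be in the +1 oxidation state. Group 11 minus oxidation state 1 gives a d¹⁰ configuration. A d¹⁰ ion has no crystal-field stabilisation preference between square planar and tetrahedral, so four ligands adopt the sterically favoured tetrahedral geometry. → tetrahedral.
For [Ni(CN)₄]²−: Each cyanide is −1; balancing the −2 overall charge requires Ni(II). Ni sits in group 10, so the d-electron count is 10 − 2 = 8. Cyanide is a strong-field ligand (high in the spectrochemical series). A 3d d⁸ ion with strong-field ligands gains enough CFSE to favour square planar over tetrahedral. → square planar.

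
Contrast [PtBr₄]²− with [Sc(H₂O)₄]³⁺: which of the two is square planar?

[PtBr₄]²−

For [PtBr₄]²−: Each bromide is −1; balancing the −2 overall charge requires Pt(II). Platinum is a group-10 element; Pt(II) is therefore d⁸. A 5d d⁸ ion has a large crystal-field splitting; square planar leaves the high-energy d_{x²−y²} orbital empty and maximises CFSE. → square planar.
For [Sc(H₂O)₄]³⁺: Summing ligand charges against the +3 overall charge gives an oxidation state of +3 for scandium. Scandium is a group-3 element; Sc(III) is therefore d⁰. A d⁰ ion has no crystal-field stabilisation preference between square planar and tetrahedral, so four ligands adopt the sterically favoured tetrahedral geometry. → tetrahedral.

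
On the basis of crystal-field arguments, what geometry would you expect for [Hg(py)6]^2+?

Summing ligand charges against the +2 overall charge gives an oxidation state of +2 for mercury.
Hg sits in group 12, so the d-electron count is 12 − 2 = 10.
With 6 monodentate ligands the coordination number is 6.
Six donors around a single metal centre give an octahedral coordination sphere.

octahedral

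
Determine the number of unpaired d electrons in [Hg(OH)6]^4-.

Each hydroxide is −1; balancing the −4 overall charge requires Hg(II).
Mercury is a group-12 element; Hg(II) is therefore d¹⁰.
In an octahedral field the d¹⁰ configuration is t₂g⁶e_g⁴, giving 0 unpaired electrons.

0 unpaired electrons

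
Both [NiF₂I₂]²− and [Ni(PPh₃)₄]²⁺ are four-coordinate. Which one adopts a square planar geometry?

[Ni(PPh₃)₄]²⁺

For [NiF₂I₂]²−: Ligand charges: each fluoride is −1; each iodide is −1. With an overall charge of −2 the nickel centre must be in the +2 oxidation state. Nickel is a group-10 element; Ni(II) is therefore d⁸. Fluoride and iodide are weak-field ligands. With weak-field ligands the CFSE gain from square planar is small, so a 3d d⁸ ion takes the sterically preferred tetrahedral geometry. → tetrahedral.
For [Ni(PPh₃)₄]²⁺: Triphenylphosphine is neutral; balancing the +2 overall charge requires Ni(II). Group 10 minus oxidation state 2 gives a d⁸ configuration. Triphenylphosphine is a strong-field ligand (high in the spectrochemical series). A 3d d⁸ ion with strong-field ligands gains enough CFSE to favour square planar over tetrahedral. → square planar.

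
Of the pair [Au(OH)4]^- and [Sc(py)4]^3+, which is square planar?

[Au(OH)4]^-

For [Au(OH)4]^-: Summing ligand charges against the −1 overall charge gives an oxidation state of +3 for gold. Au sits in group 11, so the d-electron count is 11 − 3 = 8. A 5d d⁸ ion has a large crystal-field splitting; square planar leaves the high-energy d_{x²−y²} orbital empty and maximises CFSE. → square planar.
For [Sc(py)4]^3+: Ligand charges: pyridine is neutral. With an overall charge of +3 the scandium centre must be in the +3 oxidation state. Scandium is a group-3 element; Sc(III) is therefore d⁰. A d⁰ ion has no crystal-field stabilisation preference between square planar and tetrahedral, so four ligands adopt the sterically favoured tetrahedral geometry. → tetrahedral.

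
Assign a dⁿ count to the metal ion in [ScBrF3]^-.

Ligand charges: each bromide is −1; each fluoride is −1. With an overall charge of −1 the scandium centre must be in the +3 oxidation state.
Group 3 minus oxidation state 3 gives a d⁰ configuration.

d⁰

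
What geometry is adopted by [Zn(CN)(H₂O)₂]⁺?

trigonal planar

Ligand charges: each cyanide is −1; water is neutral. With an overall charge of +1 the zinc centre must be in the +2 oxidation state.
Group 12 minus oxidation state 2 gives a d¹⁰ configuration.
Coordination number: 3.
Three ligands around a d¹⁰ centre minimise repulsion in a trigonal-planar arrangement.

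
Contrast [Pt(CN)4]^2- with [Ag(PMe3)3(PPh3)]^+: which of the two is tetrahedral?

For [Pt(CN)4]^2-: Summing ligand charges against the −2 overall charge gives an oxidation state of +2 for platinum. Platinum is a group-10 element; Pt(II) is therefore d⁸. A 5d d⁸ ion has a large crystal-field splitting; square planar leaves the high-energy d_{x²−y²} orbital empty and maximises CFSE. → square planar.
For [Ag(PMe3)3(PPh3)]^+: Ligand charges: trimethylphosphine is neutral; triphenylphosphine is neutral. With an overall charge of +1 the silver centre must be in the +1 oxidation state. Group 11 minus oxidation state 1 gives a d¹⁰ configuration. A d¹⁰ ion has no crystal-field stabilisation preference between square planar and tetrahedral, so four ligands adopt the sterically favoured tetrahedral geometry. → tetrahedral.

[Ag(PMe3)3(PPh3)]^+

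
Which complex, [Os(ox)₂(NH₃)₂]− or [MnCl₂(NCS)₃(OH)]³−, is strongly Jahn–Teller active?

[Os(ox)₂(NH₃)₂]−: Summing ligand charges against the −1 overall charge gives an oxidation state of +3 for osmium. Os sits in group 8, so the d-electron count is 8 − 3 = 5. A 5d ion has a large Δₒ and is invariably low-spin. The d⁵ configuration leaves the e_g set evenly filled (or empty) — no strong Jahn–Teller driving force.
[MnCl₂(NCS)₃(OH)]³−: Summing ligand charges against the −3 overall charge gives an oxidation state of +3 for manganese. Group 7 minus oxidation state 3 gives a d⁴ configuration. Chloride, hydroxide, and isothiocyanate are weak-field ligands for a first-row metal, so the complex is high-spin. The t₂g³e_g¹ (high-spin) configuration has an unevenly filled e_g set; the Jahn–Teller theorem predicts a tetragonal distortion (typically axial elongation) to lift the degeneracy.

[MnCl₂(NCS)₃(OH)]³−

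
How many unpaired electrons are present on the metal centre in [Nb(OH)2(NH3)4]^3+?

0

Ligand charges: each hydroxide is −1; ammonia is neutral. With an overall charge of +3 the niobium centre must be in the +5 oxidation state.
Niobium is a group-5 element; Nb(V) is therefore d⁰.
In an octahedral field the d⁰ configuration is t₂g⁰e_g⁰, giving 0 unpaired electrons.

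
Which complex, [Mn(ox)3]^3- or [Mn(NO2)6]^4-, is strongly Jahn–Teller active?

[Mn(ox)3]^3-

[Mn(ox)3]^3-: Summing ligand charges against the −3 overall charge gives an oxidation state of +3 for manganese. Mn sits in group 7, so the d-electron count is 7 − 3 = 4. Oxalate is a weak-field ligand for a first-row metal, so the complex is high-spin. The t₂g³e_g¹ (high-spin) configuration has an unevenly filled e_g set; the Jahn–Teller theorem predicts a tetragonal distortion (typically axial elongation) to lift the degeneracy.
[Mn(NO2)6]^4-: Each nitro (N-bound nitrite) is −1; balancing the −4 overall charge requires Mn(II). Mn sits in group 7, so the d-electron count is 7 − 2 = 5. Nitro (N-bound nitrite) is a strong-field ligand (high in the spectrochemical series) for a first-row metal, so the complex is low-spin. The d⁵ configuration leaves the e_g set evenly filled (or empty) — no strong Jahn–Teller driving force.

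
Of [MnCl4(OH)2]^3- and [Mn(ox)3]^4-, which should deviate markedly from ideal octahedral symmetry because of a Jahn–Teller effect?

[MnCl4(OH)2]^3-: Ligand charges: each chloride is −1; each hydroxide is −1. With an overall charge of −3 the manganese centre must be in the +3 oxidation state. Mn sits in group 7, so the d-electron count is 7 − 3 = 4. Chloride and hydroxide are weak-field ligands for a first-row metal, so the complex is high-spin. The t₂g³e_g¹ (high-spin) configuration has an unevenly filled e_g set; the Jahn–Teller theorem predicts a tetragonal distortion (typically axial elongation) to lift the degeneracy.
[Mn(ox)3]^4-: Each oxalate is −2; balancing the −4 overall charge requires Mn(II). Manganese is a group-7 element; Mn(II) is therefore d⁵. Oxalate is a weak-field ligand for a first-row metal, so the complex is high-spin. The d⁵ configuration leaves the e_g set evenly filled (or empty) — no strong Jahn–Teller driving force.

[MnCl4(OH)2]^3-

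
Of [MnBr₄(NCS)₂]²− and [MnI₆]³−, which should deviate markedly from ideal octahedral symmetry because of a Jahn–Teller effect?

[MnBr₄(NCS)₂]²−: Ligand charges: each bromide is −1; each isothiocyanate is −1. With an overall charge of −2 the manganese centre must be in the +4 oxidation state. Group 7 minus oxidation state 4 gives a d³ configuration. The d³ configuration leaves the e_g set evenly filled (or empty) — no strong Jahn–Teller driving force.
[MnI₆]³−: Summing ligand charges against the −3 overall charge gives an oxidation state of +3 for manganese. Manganese is a group-7 element; Mn(III) is therefore d⁴. Iodide is a weak-field ligand for a first-row metal, so the complex is high-spin. The t₂g³e_g¹ (high-spin) configuration has an unevenly filled e_g set; the Jahn–Teller theorem predicts a tetragonal distortion (typically axial elongation) to lift the degeneracy.

[MnI₆]³−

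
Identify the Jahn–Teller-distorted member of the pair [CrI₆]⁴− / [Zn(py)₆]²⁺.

[CrI₆]⁴−: Each iodide is −1; balancing the −4 overall charge requires Cr(II). Group 6 minus oxidation state 2 gives a d⁴ configuration. Iodide is a weak-field ligand for a first-row metal, so the complex is high-spin. The t₂g³e_g¹ (high-spin) configuration has an unevenly filled e_g set; the Jahn–Teller theorem predicts a tetragonal distortion (typically axial elongation) to lift the degeneracy.
[Zn(py)₆]²⁺: Summing ligand charges against the +2 overall charge gives an oxidation state of +2 for zinc. Zinc is a group-12 element; Zn(II) is therefore d¹⁰. The d¹⁰ configuration leaves the e_g set evenly filled (or empty) — no strong Jahn–Teller driving force.

[CrI₆]⁴−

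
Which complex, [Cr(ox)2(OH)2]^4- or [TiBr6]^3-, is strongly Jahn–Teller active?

[Cr(ox)2(OH)2]^4-: Ligand charges: each oxalate is −2; each hydroxide is −1. With an overall charge of −4 the chromium centre must be in the +2 oxidation state. Cr sits in group 6, so the d-electron count is 6 − 2 = 4. Hydroxide and oxalate are weak-field ligands for a first-row metal, so the complex is high-spin. The t₂g³e_g¹ (high-spin) configuration has an unevenly filled e_g set; the Jahn–Teller theorem predicts a tetragonal distortion (typically axial elongation) to lift the degeneracy.
[TiBr6]^3-: Summing ligand charges against the −3 overall charge gives an oxidation state of +3 for titanium. Ti sits in group 4, so the d-electron count is 4 − 3 = 1. The d¹ configuration leaves the e_g set evenly filled (or empty) — no strong Jahn–Teller driving force.

[Cr(ox)2(OH)2]^4-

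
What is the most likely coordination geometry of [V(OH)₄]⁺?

tetrahedral

Summing ligand charges against the +1 overall charge gives an oxidation state of +5 for vanadium.
V sits in group 5, so the d-electron count is 5 − 5 = 0.
Coordination number: 4.
A d⁰ ion has no crystal-field stabilisation preference between square planar and tetrahedral, so four ligands adopt the sterically favoured tetrahedral geometry.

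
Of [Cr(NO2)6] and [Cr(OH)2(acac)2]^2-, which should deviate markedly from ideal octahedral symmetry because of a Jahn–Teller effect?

[Cr(NO2)6]: Summing ligand charges against the 0 overall charge gives an oxidation state of +6 for chromium. Group 6 minus oxidation state 6 gives a d⁰ configuration. The d⁰ configuration leaves the e_g set evenly filled (or empty) — no strong Jahn–Teller driving force.
[Cr(OH)2(acac)2]^2-: Ligand charges: each hydroxide is −1; each acetylacetonate is −1. With an overall charge of −2 the chromium centre must be in the +2 oxidation state. Group 6 minus oxidation state 2 gives a d⁴ configuration. Acetylacetonate and hydroxide are weak-field ligands for a first-row metal, so the complex is high-spin. The t₂g³e_g¹ (high-spin) configuration has an unevenly filled e_g set; the Jahn–Teller theorem predicts a tetragonal distortion (typically axial elongation) to lift the degeneracy.

[Cr(OH)2(acac)2]^2-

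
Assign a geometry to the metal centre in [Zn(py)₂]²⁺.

linear

Pyridine is neutral; balancing the +2 overall charge requires Zn(II).
Zinc is a group-12 element; Zn(II) is therefore d¹⁰.
Coordination number: 2.
A d¹⁰ ion with only two ligands adopts a linear arrangement (sp hybridisation; no CFSE preference).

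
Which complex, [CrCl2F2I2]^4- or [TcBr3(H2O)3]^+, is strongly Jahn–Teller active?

[CrCl2F2I2]^4-

[CrCl2F2I2]^4-: Summing ligand charges against the −4 overall charge gives an oxidation state of +2 for chromium. Group 6 minus oxidation state 2 gives a d⁴ configuration. Chloride, fluoride, and iodide are weak-field ligands for a first-row metal, so the complex is high-spin. The t₂g³e_g¹ (high-spin) configuration has an unevenly filled e_g set; the Jahn–Teller theorem predicts a tetragonal distortion (typically axial elongation) to lift the degeneracy.
[TcBr3(H2O)3]^+: Each bromide is −1; water is neutral; balancing the +1 overall charge requires Tc(IV). Group 7 minus oxidation state 4 gives a d³ configuration. The d³ configuration leaves the e_g set evenly filled (or empty) — no strong Jahn–Teller driving force.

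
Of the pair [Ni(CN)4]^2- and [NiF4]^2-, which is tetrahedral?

[NiF4]^2-

For [Ni(CN)4]^2-: Summing ligand charges against the −2 overall charge gives an oxidation state of +2 for nickel. Group 10 minus oxidation state 2 gives a d⁸ configuration. Cyanide is a strong-field ligand (high in the spectrochemical series). A 3d d⁸ ion with strong-field ligands gains enough CFSE to favour square planar over tetrahedral. → square planar.
For [NiF4]^2-: Each fluoride is −1; balancing the −2 overall charge requires Ni(II). Ni sits in group 10, so the d-electron count is 10 − 2 = 8. Fluoride is a weak-field ligand. With weak-field ligands the CFSE gain from square planar is small, so a 3d d⁸ ion takes the sterically preferred tetrahedral geometry. → tetrahedral.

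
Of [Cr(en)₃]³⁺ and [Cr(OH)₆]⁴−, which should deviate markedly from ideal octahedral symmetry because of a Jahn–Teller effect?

[Cr(OH)₆]⁴−

[Cr(en)₃]³⁺: Ligand charges: ethylenediamine is neutral. With an overall charge of +3 the chromium centre must be in the +3 oxidation state. Cr sits in group 6, so the d-electron count is 6 − 3 = 3. The d³ configuration leaves the e_g set evenly filled (or empty) — no strong Jahn–Teller driving force.
[Cr(OH)₆]⁴−: Summing ligand charges against the −4 overall charge gives an oxidation state of +2 for chromium. Cr sits in group 6, so the d-electron count is 6 − 2 = 4. Hydroxide is a weak-field ligand for a first-row metal, so the complex is high-spin. The t₂g³e_g¹ (high-spin) configuration has an unevenly filled e_g set; the Jahn–Teller theorem predicts a tetragonal distortion (typically axial elongation) to lift the degeneracy.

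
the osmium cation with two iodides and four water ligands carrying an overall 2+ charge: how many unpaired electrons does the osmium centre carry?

2

Summing ligand charges against the +2 overall charge gives an oxidation state of +4 for osmium.
Osmium is a group-8 element; Os(IV) is therefore d⁴.
The spin state decides the count: a 5d ion has a large Δₒ and is invariably low-spin.
An octahedral low-spin d⁴ ion is t₂g⁴e_g⁰, giving 2 unpaired electrons.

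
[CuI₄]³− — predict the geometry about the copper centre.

Each iodide is −1; balancing the −3 overall charge requires Cu(I).
Copper is a group-11 element; Cu(I) is therefore d¹⁰.
With 4 monodentate ligands the coordination number is 4.
A d¹⁰ ion has no crystal-field stabilisation preference between square planar and tetrahedral, so four ligands adopt the sterically favoured tetrahedral geometry.

tetrahedral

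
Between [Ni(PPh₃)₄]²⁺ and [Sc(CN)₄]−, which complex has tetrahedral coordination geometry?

[Sc(CN)₄]−

For [Ni(PPh₃)₄]²⁺: Ligand charges: triphenylphosphine is neutral. With an overall charge of +2 the nickel centre must be in the +2 oxidation state. Nickel is a group-10 element; Ni(II) is therefore d⁸. Triphenylphosphine is a strong-field ligand (high in the spectrochemical series). A 3d d⁸ ion with strong-field ligands gains enough CFSE to favour square planar over tetrahedral. → square planar.
For [Sc(CN)₄]−: Summing ligand charges against the −1 overall charge gives an oxidation state of +3 for scandium. Scandium is a group-3 element; Sc(III) is therefore d⁰. A d⁰ ion has no crystal-field stabilisation preference between square planar and tetrahedral, so four ligands adopt the sterically favoured tetrahedral geometry. → tetrahedral.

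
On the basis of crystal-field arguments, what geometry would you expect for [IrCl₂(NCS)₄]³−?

octahedral

Ligand charges: each chloride is −1; each isothiocyanate is −1. With an overall charge of −3 the iridium centre must be in the +3 oxidation state.
Ir sits in group 9, so the d-electron count is 9 − 3 = 6.
With 6 monodentate ligands the coordination number is 6.
Six donors around a single metal centre give an octahedral coordination sphere.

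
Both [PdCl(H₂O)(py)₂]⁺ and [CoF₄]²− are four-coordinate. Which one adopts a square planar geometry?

For [PdCl(H₂O)(py)₂]⁺: Each chloride is −1; water is neutral; pyridine is neutral; balancing the +1 overall charge requires Pd(II). Group 10 minus oxidation state 2 gives a d⁸ configuration. A 4d d⁸ ion has a large crystal-field splitting; square planar leaves the high-energy d_{x²−y²} orbital empty and maximises CFSE. → square planar.
For [CoF₄]²−: Each fluoride is −1; balancing the −2 overall charge requires Co(II). Co sits in group 9, so the d-electron count is 9 − 2 = 7. For a high-spin 3d d⁷ ion with weak-field ligands the small Δₜ gives little square-planar CFSE advantage, so four ligands adopt the sterically favoured tetrahedral geometry. → tetrahedral.

[PdCl(H₂O)(py)₂]⁺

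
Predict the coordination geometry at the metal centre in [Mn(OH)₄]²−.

tetrahedral

Each hydroxide is −1; balancing the −2 overall charge requires Mn(II).
Mn sits in group 7, so the d-electron count is 7 − 2 = 5.
With 4 monodentate ligands the coordination number is 4.
Hydroxide is a weak-field ligand.
A high-spin d⁵ ion has zero CFSE in either geometry, so four ligands adopt the sterically favoured tetrahedral geometry.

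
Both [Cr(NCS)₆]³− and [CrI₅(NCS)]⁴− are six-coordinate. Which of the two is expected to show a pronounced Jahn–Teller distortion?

[Cr(NCS)₆]³−: Each isothiocyanate is −1; balancing the −3 overall charge requires Cr(III). Cr sits in group 6, so the d-electron count is 6 − 3 = 3. The d³ configuration leaves the e_g set evenly filled (or empty) — no strong Jahn–Teller driving force.
[CrI₅(NCS)]⁴−: Ligand charges: each iodide is −1; each isothiocyanate is −1. With an overall charge of −4 the chromium centre must be in the +2 oxidation state. Group 6 minus oxidation state 2 gives a d⁴ configuration. Iodide and isothiocyanate are weak-field ligands for a first-row metal, so the complex is high-spin. The t₂g³e_g¹ (high-spin) configuration has an unevenly filled e_g set; the Jahn–Teller theorem predicts a tetragonal distortion (typically axial elongation) to lift the degeneracy.

[CrI₅(NCS)]⁴−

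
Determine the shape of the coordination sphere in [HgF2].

linear

Summing ligand charges against the 0 overall charge gives an oxidation state of +2 for mercury.
Mercury is a group-12 element; Hg(II) is therefore d¹⁰.
With 2 monodentate ligands the coordination number is 2.
A d¹⁰ ion with only two ligands adopts a linear arrangement (sp hybridisation; no CFSE preference).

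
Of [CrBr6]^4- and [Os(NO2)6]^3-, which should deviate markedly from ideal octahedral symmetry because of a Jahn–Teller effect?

[CrBr6]^4-

[CrBr6]^4-: Each bromide is −1; balancing the −4 overall charge requires Cr(II). Group 6 minus oxidation state 2 gives a d⁴ configuration. Bromide is a weak-field ligand for a first-row metal, so the complex is high-spin. The t₂g³e_g¹ (high-spin) configuration has an unevenly filled e_g set; the Jahn–Teller theorem predicts a tetragonal distortion (typically axial elongation) to lift the degeneracy.
[Os(NO2)6]^3-: Ligand charges: each nitro (N-bound nitrite) is −1. With an overall charge of −3 the osmium centre must be in the +3 oxidation state. Os sits in group 8, so the d-electron count is 8 − 3 = 5. A 5d ion has a large Δₒ and is invariably low-spin. The d⁵ configuration leaves the e_g set evenly filled (or empty) — no strong Jahn–Teller driving force.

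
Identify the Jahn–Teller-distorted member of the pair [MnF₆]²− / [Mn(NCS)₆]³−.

[MnF₆]²−: Each fluoride is −1; balancing the −2 overall charge requires Mn(IV). Group 7 minus oxidation state 4 gives a d³ configuration. The d³ configuration leaves the e_g set evenly filled (or empty) — no strong Jahn–Teller driving force.
[Mn(NCS)₆]³−: Each isothiocyanate is −1; balancing the −3 overall charge requires Mn(III). Group 7 minus oxidation state 3 gives a d⁴ configuration. Isothiocyanate is a weak-field ligand for a first-row metal, so the complex is high-spin. The t₂g³e_g¹ (high-spin) configuration has an unevenly filled e_g set; the Jahn–Teller theorem predicts a tetragonal distortion (typically axial elongation) to lift the degeneracy.

[Mn(NCS)₆]³−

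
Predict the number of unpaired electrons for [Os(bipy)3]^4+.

Ligand charges: 2,2′-bipyridine is neutral. With an overall charge of +4 the osmium centre must be in the +4 oxidation state.
Group 8 minus oxidation state 4 gives a d⁴ configuration.
Counting donor atoms: 3×2,2′-bipyridine (bidentate) → 6 donors. Coordination number = 6.
The spin state decides the count: a 5d ion has a large Δₒ and is invariably low-spin.
An octahedral low-spin d⁴ ion is t₂g⁴e_g⁰, giving 2 unpaired electrons.

2 unpaired electrons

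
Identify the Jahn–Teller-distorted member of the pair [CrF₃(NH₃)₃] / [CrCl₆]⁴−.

[CrF₃(NH₃)₃]: Ligand charges: each fluoride is −1; ammonia is neutral. With an overall charge of 0 the chromium centre must be in the +3 oxidation state. Group 6 minus oxidation state 3 gives a d³ configuration. The d³ configuration leaves the e_g set evenly filled (or empty) — no strong Jahn–Teller driving force.
[CrCl₆]⁴−: Ligand charges: each chloride is −1. With an overall charge of −4 the chromium centre must be in the +2 oxidation state. Group 6 minus oxidation state 2 gives a d⁴ configuration. Chloride is a weak-field ligand for a first-row metal, so the complex is high-spin. The t₂g³e_g¹ (high-spin) configuration has an unevenly filled e_g set; the Jahn–Teller theorem predicts a tetragonal distortion (typically axial elongation) to lift the degeneracy.

[CrCl₆]⁴−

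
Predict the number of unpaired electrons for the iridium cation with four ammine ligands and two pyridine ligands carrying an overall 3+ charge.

0 unpaired electrons

Ammonia is neutral; pyridine is neutral; balancing the +3 overall charge requires Ir(III).
Iridium is a group-9 element; Ir(III) is therefore d⁶.
The spin state decides the count: a 5d ion has a large Δₒ and is invariably low-spin.
An octahedral low-spin d⁶ ion is t₂g⁶e_g⁰, giving 0 unpaired electrons.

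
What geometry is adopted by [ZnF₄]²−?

tetrahedral

Each fluoride is −1; balancing the −2 overall charge requires Zn(II).
Group 12 minus oxidation state 2 gives a d¹⁰ configuration.
With 4 monodentate ligands the coordination number is 4.
A d¹⁰ ion has no crystal-field stabilisation preference between square planar and tetrahedral, so four ligands adopt the sterically favoured tetrahedral geometry.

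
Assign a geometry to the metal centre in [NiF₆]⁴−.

octahedral

Summing ligand charges against the −4 overall charge gives an oxidation state of +2 for nickel.
Group 10 minus oxidation state 2 gives a d⁸ configuration.
Coordination number: 6.
Six donors around a single metal centre give an octahedral coordination sphere.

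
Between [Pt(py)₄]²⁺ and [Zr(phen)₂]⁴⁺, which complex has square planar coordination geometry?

For [Pt(py)₄]²⁺: Pyridine is neutral; balancing the +2 overall charge requires Pt(II). Group 10 minus oxidation state 2 gives a d⁸ configuration. A 5d d⁸ ion has a large crystal-field splitting; square planar leaves the high-energy d_{x²−y²} orbital empty and maximises CFSE. → square planar.
For [Zr(phen)₂]⁴⁺: Summing ligand charges against the +4 overall charge gives an oxidation state of +4 for zirconium. Zr sits in group 4, so the d-electron count is 4 − 4 = 0. A d⁰ ion has no crystal-field stabilisation preference between square planar and tetrahedral, so four ligands adopt the sterically favoured tetrahedral geometry. → tetrahedral.

[Pt(py)₄]²⁺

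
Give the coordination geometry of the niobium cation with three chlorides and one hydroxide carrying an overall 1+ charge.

tetrahedral

Ligand charges: each chloride is −1; each hydroxide is −1. With an overall charge of +1 the niobium centre must be in the +5 oxidation state.
Nb sits in group 5, so the d-electron count is 5 − 5 = 0.
Coordination number: 4.
A d⁰ ion has no crystal-field stabilisation preference between square planar and tetrahedral, so four ligands adopt the sterically favoured tetrahedral geometry.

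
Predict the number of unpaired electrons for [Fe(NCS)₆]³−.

Each isothiocyanate is −1; balancing the −3 overall charge requires Fe(III).
Iron is a group-8 element; Fe(III) is therefore d⁵.
The spin state decides the count: Isothiocyanate is a weak-field ligand for a first-row metal, so the complex is high-spin.
An octahedral high-spin d⁵ ion is t₂g³e_g², giving 5 unpaired electrons.

5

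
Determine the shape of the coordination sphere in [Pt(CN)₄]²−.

square planar

Each cyanide is −1; balancing the −2 overall charge requires Pt(II).
Group 10 minus oxidation state 2 gives a d⁸ configuration.
Coordination number: 4.
A 5d d⁸ ion has a large crystal-field splitting; square planar leaves the high-energy d_{x²−y²} orbital empty and maximises CFSE.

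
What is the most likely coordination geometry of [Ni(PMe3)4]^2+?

square planar

Summing ligand charges against the +2 overall charge gives an oxidation state of +2 for nickel.
Nickel is a group-10 element; Ni(II) is therefore d⁸.
Coordination number: 4.
Trimethylphosphine is a strong-field ligand (high in the spectrochemical series).
A 3d d⁸ ion with strong-field ligands gains enough CFSE to favour square planar over tetrahedral.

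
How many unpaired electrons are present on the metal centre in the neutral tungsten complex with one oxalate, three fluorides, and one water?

Summing ligand charges against the 0 overall charge gives an oxidation state of +5 for tungsten.
Group 6 minus oxidation state 5 gives a d¹ configuration.
Counting donor atoms: 1×oxalate (bidentate) → 2 donors; 3×fluoride (monodentate) → 3 donors; 1×water (monodentate) → 1 donor. Coordination number = 6.
In an octahedral field the d¹ configuration is t₂g¹e_g⁰ (only one arrangement possible), giving 1 unpaired electron.

1 unpaired electron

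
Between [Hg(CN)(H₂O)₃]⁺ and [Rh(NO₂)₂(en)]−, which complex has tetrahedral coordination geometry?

For [Hg(CN)(H₂O)₃]⁺: Summing ligand charges against the +1 overall charge gives an oxidation state of +2 for mercury. Mercury is a group-12 element; Hg(II) is therefore d¹⁰. A d¹⁰ ion has no crystal-field stabilisation preference between square planar and tetrahedral, so four ligands adopt the sterically favoured tetrahedral geometry. → tetrahedral.
For [Rh(NO₂)₂(en)]−: Ligand charges: each nitro (N-bound nitrite) is −1; ethylenediamine is neutral. With an overall charge of −1 the rhodium centre must be in the +1 oxidation state. Group 9 minus oxidation state 1 gives a d⁸ configuration. A 4d d⁸ ion has a large crystal-field splitting; square planar leaves the high-energy d_{x²−y²} orbital empty and maximises CFSE. → square planar.

[Hg(CN)(H₂O)₃]⁺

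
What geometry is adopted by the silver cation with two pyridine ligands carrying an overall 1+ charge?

linear

Summing ligand charges against the +1 overall charge gives an oxidation state of +1 for silver.
Silver is a group-11 element; Ag(I) is therefore d¹⁰.
With 2 monodentate ligands the coordination number is 2.
A d¹⁰ ion with only two ligands adopts a linear arrangement (sp hybridisation; no CFSE preference).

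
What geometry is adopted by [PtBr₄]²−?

square planar

Each bromide is −1; balancing the −2 overall charge requires Pt(II).
Platinum is a group-10 element; Pt(II) is therefore d⁸.
Coordination number: 4.
A 5d d⁸ ion has a large crystal-field splitting; square planar leaves the high-energy d_{x²−y²} orbital empty and maximises CFSE.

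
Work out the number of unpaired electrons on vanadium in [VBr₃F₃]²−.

Ligand charges: each bromide is −1; each fluoride is −1. With an overall charge of −2 the vanadium centre must be in the +4 oxidation state.
V sits in group 5, so the d-electron count is 5 − 4 = 1.
In an octahedral field the d¹ configuration is t₂g¹e_g⁰ (only one arrangement possible), giving 1 unpaired electron.

1 unpaired electron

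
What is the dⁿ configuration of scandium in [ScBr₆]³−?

Summing ligand charges against the −3 overall charge gives an oxidation state of +3 for scandium.
Scandium is a group-3 element; Sc(III) is therefore d⁰.

d⁰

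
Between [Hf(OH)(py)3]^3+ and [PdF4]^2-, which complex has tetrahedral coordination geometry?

For [Hf(OH)(py)3]^3+: Ligand charges: each hydroxide is −1; pyridine is neutral. With an overall charge of +3 the hafnium centre must be in the +4 oxidation state. Group 4 minus oxidation state 4 gives a d⁰ configuration. A d⁰ ion has no crystal-field stabilisation preference between square planar and tetrahedral, so four ligands adopt the sterically favoured tetrahedral geometry. → tetrahedral.
For [PdF4]^2-: Ligand charges: each fluoride is −1. With an overall charge of −2 the palladium centre must be in the +2 oxidation state. Palladium is a group-10 element; Pd(II) is therefore d⁸. A 4d d⁸ ion has a large crystal-field splitting; square planar leaves the high-energy d_{x²−y²} orbital empty and maximises CFSE. → square planar.

[Hf(OH)(py)3]^3+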